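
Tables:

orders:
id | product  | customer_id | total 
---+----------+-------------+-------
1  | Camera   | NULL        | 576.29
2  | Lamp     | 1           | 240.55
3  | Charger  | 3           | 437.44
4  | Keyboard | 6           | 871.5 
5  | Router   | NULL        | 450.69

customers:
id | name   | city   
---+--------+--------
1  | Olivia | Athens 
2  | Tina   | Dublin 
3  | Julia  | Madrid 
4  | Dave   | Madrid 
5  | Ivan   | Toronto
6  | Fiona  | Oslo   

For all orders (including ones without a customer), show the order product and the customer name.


LEFT JOIN keeps every row from orders (the left table); where customer_id has no match in customers, the customer columns become NULL. Walk through each order:
  - order 1 (Camera): customer_id=NULL, no match -> kept with NULL
  - order 2 (Lamp): customer_id=1 -> matches Olivia
  - order 3 (Charger): customer_id=3 -> matches Julia
  - order 4 (Keyboard): customer_id=6 -> matches Fiona
  - order 5 (Router): customer_id=NULL, no match -> kept with NULL
All 5 rows appear; 2 have NULL customer.

SQL:
SELECT a.product, b.name AS customer
FROM orders a
LEFT JOIN customers b ON a.customer_id = b.id

Result:
product  | customer
---------+---------
Camera   | NULL    
Lamp     | Olivia  
Charger  | Julia   
Keyboard | Fiona   
Router   | NULL    


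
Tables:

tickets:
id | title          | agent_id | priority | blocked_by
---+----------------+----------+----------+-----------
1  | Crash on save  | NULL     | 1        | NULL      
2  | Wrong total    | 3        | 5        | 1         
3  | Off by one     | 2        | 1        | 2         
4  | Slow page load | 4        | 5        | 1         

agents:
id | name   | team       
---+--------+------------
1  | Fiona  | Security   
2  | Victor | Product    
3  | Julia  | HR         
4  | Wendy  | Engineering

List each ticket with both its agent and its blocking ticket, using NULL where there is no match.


Two LEFT JOINs from the same base table tickets: one to agents via agent_id, one to tickets itself via blocked_by. Both are LEFT so every ticket is preserved.
Match against agents:
  - ticket 1 (Crash on save): agent_id=NULL, no match -> kept with NULL
  - ticket 2 (Wrong total): agent_id=3 -> matches Julia
  - ticket 3 (Off by one): agent_id=2 -> matches Victor
  - ticket 4 (Slow page load): agent_id=4 -> matches Wendy
Match against tickets (self):
  - ticket 1 (Crash on save): blocked_by=NULL -> NULL
  - ticket 2 (Wrong total): blocked_by=1 -> Crash on save
  - ticket 3 (Off by one): blocked_by=2 -> Wrong total
  - ticket 4 (Slow page load): blocked_by=1 -> Crash on save

SQL:
SELECT a.title, b.name AS agent, c.title AS blocked_by
FROM tickets a
LEFT JOIN agents b ON a.agent_id = b.id
LEFT JOIN tickets c ON a.blocked_by = c.id

Result:
title          | agent  | blocked_by   
---------------+--------+--------------
Crash on save  | NULL   | NULL         
Wrong total    | Julia  | Crash on save
Off by one     | Victor | Wrong total  
Slow page load | Wendy  | Crash on save


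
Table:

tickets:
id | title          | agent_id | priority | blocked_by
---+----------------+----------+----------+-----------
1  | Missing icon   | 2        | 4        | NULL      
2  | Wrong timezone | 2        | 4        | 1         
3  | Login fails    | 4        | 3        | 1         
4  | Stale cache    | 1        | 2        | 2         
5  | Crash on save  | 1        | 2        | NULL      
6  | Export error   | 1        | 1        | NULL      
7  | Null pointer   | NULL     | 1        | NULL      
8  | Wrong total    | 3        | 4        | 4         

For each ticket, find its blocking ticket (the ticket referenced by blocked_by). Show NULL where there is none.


This is a self-join: tickets is joined to a second copy of itself, matching each row's blocked_by to another row's id. Use LEFT JOIN so rows with blocked_by=NULL are kept.
  - ticket 1 (Missing icon): blocked_by=NULL -> NULL
  - ticket 2 (Wrong timezone): blocked_by=1 -> Missing icon
  - ticket 3 (Login fails): blocked_by=1 -> Missing icon
  - ticket 4 (Stale cache): blocked_by=2 -> Wrong timezone
  - ticket 5 (Crash on save): blocked_by=NULL -> NULL
  - ticket 6 (Export error): blocked_by=NULL -> NULL
  - ticket 7 (Null pointer): blocked_by=NULL -> NULL
  - ticket 8 (Wrong total): blocked_by=4 -> Stale cache

SQL:
SELECT a.title AS item, b.title AS blocked_by
FROM tickets a
LEFT JOIN tickets b ON a.blocked_by = b.id

Result:
item           | blocked_by    
---------------+---------------
Missing icon   | NULL          
Wrong timezone | Missing icon  
Login fails    | Missing icon  
Stale cache    | Wrong timezone
Crash on save  | NULL          
Export error   | NULL          
Null pointer   | NULL          
Wrong total    | Stale cache   


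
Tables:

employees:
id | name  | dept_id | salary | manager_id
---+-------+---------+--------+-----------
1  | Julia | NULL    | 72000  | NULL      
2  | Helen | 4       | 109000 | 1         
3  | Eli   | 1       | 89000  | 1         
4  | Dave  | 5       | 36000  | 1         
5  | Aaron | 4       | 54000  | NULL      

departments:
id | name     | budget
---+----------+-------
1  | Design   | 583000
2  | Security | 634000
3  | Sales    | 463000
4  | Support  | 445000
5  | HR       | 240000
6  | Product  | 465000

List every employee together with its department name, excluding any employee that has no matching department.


INNER JOIN keeps only employees rows whose dept_id matches an id in departments. Walk through each employee:
  - employee 1 (Julia): dept_id=NULL, no match -> dropped
  - employee 2 (Helen): dept_id=4 -> matches Support
  - employee 3 (Eli): dept_id=1 -> matches Design
  - employee 4 (Dave): dept_id=5 -> matches HR
  - employee 5 (Aaron): dept_id=4 -> matches Support
So 1 of 5 rows is dropped.

SQL:
SELECT a.name, b.name AS department
FROM employees a
INNER JOIN departments b ON a.dept_id = b.id

Result:
name  | department
------+-----------
Helen | Support   
Eli   | Design    
Dave  | HR        
Aaron | Support   


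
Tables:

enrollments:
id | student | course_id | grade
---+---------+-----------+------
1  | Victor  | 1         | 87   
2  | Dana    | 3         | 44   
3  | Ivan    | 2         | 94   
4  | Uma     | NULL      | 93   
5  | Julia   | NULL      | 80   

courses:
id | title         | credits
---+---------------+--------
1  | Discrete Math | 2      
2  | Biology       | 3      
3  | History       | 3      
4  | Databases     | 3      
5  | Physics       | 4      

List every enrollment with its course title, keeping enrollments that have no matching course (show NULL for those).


LEFT JOIN keeps every row from enrollments (the left table); where course_id has no match in courses, the course columns become NULL. Walk through each enrollment:
  - enrollment 1 (Victor): course_id=1 -> matches Discrete Math
  - enrollment 2 (Dana): course_id=3 -> matches History
  - enrollment 3 (Ivan): course_id=2 -> matches Biology
  - enrollment 4 (Uma): course_id=NULL, no match -> kept with NULL
  - enrollment 5 (Julia): course_id=NULL, no match -> kept with NULL
All 5 rows appear; 2 have NULL course.

SQL:
SELECT a.student, b.title AS course
FROM enrollments a
LEFT JOIN courses b ON a.course_id = b.id

Result:
student | course       
--------+--------------
Victor  | Discrete Math
Dana    | History      
Ivan    | Biology      
Uma     | NULL         
Julia   | NULL         


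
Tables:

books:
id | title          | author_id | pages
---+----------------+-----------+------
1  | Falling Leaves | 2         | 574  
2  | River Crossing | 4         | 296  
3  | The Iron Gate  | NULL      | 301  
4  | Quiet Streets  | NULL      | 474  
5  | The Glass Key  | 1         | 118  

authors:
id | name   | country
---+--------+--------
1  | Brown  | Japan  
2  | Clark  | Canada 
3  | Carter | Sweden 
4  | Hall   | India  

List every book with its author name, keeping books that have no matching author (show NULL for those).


LEFT JOIN keeps every row from books (the left table); where author_id has no match in authors, the author columns become NULL. Walk through each book:
  - book 1 (Falling Leaves): author_id=2 -> matches Clark
  - book 2 (River Crossing): author_id=4 -> matches Hall
  - book 3 (The Iron Gate): author_id=NULL, no match -> kept with NULL
  - book 4 (Quiet Streets): author_id=NULL, no match -> kept with NULL
  - book 5 (The Glass Key): author_id=1 -> matches Brown
All 5 rows appear; 2 have NULL author.

SQL:
SELECT a.title, b.name AS author
FROM books a
LEFT JOIN authors b ON a.author_id = b.id

Result:
title          | author
---------------+-------
Falling Leaves | Clark 
River Crossing | Hall  
The Iron Gate  | NULL  
Quiet Streets  | NULL  
The Glass Key  | Brown 


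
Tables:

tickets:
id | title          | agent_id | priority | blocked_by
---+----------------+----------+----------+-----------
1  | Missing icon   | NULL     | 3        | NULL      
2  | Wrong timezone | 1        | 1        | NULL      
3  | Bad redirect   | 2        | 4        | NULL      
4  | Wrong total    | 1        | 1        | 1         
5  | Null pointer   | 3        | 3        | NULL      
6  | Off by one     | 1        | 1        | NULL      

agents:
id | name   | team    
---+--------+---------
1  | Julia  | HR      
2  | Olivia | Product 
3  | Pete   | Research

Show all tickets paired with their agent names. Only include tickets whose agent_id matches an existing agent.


INNER JOIN keeps only tickets rows whose agent_id matches an id in agents. Walk through each ticket:
  - ticket 1 (Missing icon): agent_id=NULL, no match -> dropped
  - ticket 2 (Wrong timezone): agent_id=1 -> matches Julia
  - ticket 3 (Bad redirect): agent_id=2 -> matches Olivia
  - ticket 4 (Wrong total): agent_id=1 -> matches Julia
  - ticket 5 (Null pointer): agent_id=3 -> matches Pete
  - ticket 6 (Off by one): agent_id=1 -> matches Julia
So 1 of 6 rows is dropped.

SQL:
SELECT a.title, b.name AS agent
FROM tickets a
INNER JOIN agents b ON a.agent_id = b.id

Result:
title          | agent 
---------------+-------
Wrong timezone | Julia 
Bad redirect   | Olivia
Wrong total    | Julia 
Null pointer   | Pete  
Off by one     | Julia 


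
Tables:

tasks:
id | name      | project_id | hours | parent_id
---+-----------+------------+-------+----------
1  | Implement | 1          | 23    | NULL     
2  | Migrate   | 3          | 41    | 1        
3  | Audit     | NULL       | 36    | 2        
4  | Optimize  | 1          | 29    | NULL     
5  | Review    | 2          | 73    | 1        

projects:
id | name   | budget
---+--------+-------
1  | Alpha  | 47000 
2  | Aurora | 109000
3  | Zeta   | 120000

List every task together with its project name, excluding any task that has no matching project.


INNER JOIN keeps only tasks rows whose project_id matches an id in projects. Walk through each task:
  - task 1 (Implement): project_id=1 -> matches Alpha
  - task 2 (Migrate): project_id=3 -> matches Zeta
  - task 3 (Audit): project_id=NULL, no match -> dropped
  - task 4 (Optimize): project_id=1 -> matches Alpha
  - task 5 (Review): project_id=2 -> matches Aurora
So 1 of 5 rows is dropped.

SQL:
SELECT a.name, b.name AS project
FROM tasks a
INNER JOIN projects b ON a.project_id = b.id

Result:
name      | project
----------+--------
Implement | Alpha  
Migrate   | Zeta   
Optimize  | Alpha  
Review    | Aurora 


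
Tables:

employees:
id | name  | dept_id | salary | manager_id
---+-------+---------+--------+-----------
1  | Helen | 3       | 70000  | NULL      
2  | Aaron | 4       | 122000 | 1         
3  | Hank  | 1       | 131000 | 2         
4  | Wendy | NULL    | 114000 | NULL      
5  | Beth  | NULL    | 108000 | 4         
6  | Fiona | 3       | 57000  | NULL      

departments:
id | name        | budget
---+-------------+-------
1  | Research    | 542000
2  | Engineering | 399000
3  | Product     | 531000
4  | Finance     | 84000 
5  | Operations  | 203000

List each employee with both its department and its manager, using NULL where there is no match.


Two LEFT JOINs from the same base table employees: one to departments via dept_id, one to employees itself via manager_id. Both are LEFT so every employee is preserved.
Match against departments:
  - employee 1 (Helen): dept_id=3 -> matches Product
  - employee 2 (Aaron): dept_id=4 -> matches Finance
  - employee 3 (Hank): dept_id=1 -> matches Research
  - employee 4 (Wendy): dept_id=NULL, no match -> kept with NULL
  - employee 5 (Beth): dept_id=NULL, no match -> kept with NULL
  - employee 6 (Fiona): dept_id=3 -> matches Product
Match against employees (self):
  - employee 1 (Helen): manager_id=NULL -> NULL
  - employee 2 (Aaron): manager_id=1 -> Helen
  - employee 3 (Hank): manager_id=2 -> Aaron
  - employee 4 (Wendy): manager_id=NULL -> NULL
  - employee 5 (Beth): manager_id=4 -> Wendy
  - employee 6 (Fiona): manager_id=NULL -> NULL

SQL:
SELECT a.name, b.name AS department, c.name AS manager
FROM employees a
LEFT JOIN departments b ON a.dept_id = b.id
LEFT JOIN employees c ON a.manager_id = c.id

Result:
name  | department | manager
------+------------+--------
Helen | Product    | NULL   
Aaron | Finance    | Helen  
Hank  | Research   | Aaron  
Wendy | NULL       | NULL   
Beth  | NULL       | Wendy  
Fiona | Product    | NULL   


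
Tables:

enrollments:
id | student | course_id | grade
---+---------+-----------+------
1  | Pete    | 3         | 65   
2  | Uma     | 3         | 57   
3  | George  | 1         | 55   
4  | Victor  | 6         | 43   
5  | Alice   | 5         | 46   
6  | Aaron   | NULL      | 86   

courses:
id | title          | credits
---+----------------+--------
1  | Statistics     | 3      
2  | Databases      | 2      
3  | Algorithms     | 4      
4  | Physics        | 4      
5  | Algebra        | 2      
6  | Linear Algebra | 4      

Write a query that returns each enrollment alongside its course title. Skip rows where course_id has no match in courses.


INNER JOIN keeps only enrollments rows whose course_id matches an id in courses. Walk through each enrollment:
  - enrollment 1 (Pete): course_id=3 -> matches Algorithms
  - enrollment 2 (Uma): course_id=3 -> matches Algorithms
  - enrollment 3 (George): course_id=1 -> matches Statistics
  - enrollment 4 (Victor): course_id=6 -> matches Linear Algebra
  - enrollment 5 (Alice): course_id=5 -> matches Algebra
  - enrollment 6 (Aaron): course_id=NULL, no match -> dropped
So 1 of 6 rows is dropped.

SQL:
SELECT a.student, b.title AS course
FROM enrollments a
INNER JOIN courses b ON a.course_id = b.id

Result:
student | course        
--------+---------------
Pete    | Algorithms    
Uma     | Algorithms    
George  | Statistics    
Victor  | Linear Algebra
Alice   | Algebra       


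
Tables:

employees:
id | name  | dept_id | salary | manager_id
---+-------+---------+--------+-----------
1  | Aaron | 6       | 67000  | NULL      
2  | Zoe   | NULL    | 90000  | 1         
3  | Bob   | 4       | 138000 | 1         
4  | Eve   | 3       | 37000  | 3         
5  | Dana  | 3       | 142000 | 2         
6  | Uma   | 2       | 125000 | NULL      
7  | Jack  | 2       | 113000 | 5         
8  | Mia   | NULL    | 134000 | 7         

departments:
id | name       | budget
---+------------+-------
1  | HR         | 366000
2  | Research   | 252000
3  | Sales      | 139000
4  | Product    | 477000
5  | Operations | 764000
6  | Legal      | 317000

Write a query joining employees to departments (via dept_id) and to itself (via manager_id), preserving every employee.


Two LEFT JOINs from the same base table employees: one to departments via dept_id, one to employees itself via manager_id. Both are LEFT so every employee is preserved.
Match against departments:
  - employee 1 (Aaron): dept_id=6 -> matches Legal
  - employee 2 (Zoe): dept_id=NULL, no match -> kept with NULL
  - employee 3 (Bob): dept_id=4 -> matches Product
  - employee 4 (Eve): dept_id=3 -> matches Sales
  - employee 5 (Dana): dept_id=3 -> matches Sales
  - employee 6 (Uma): dept_id=2 -> matches Research
  - employee 7 (Jack): dept_id=2 -> matches Research
  - employee 8 (Mia): dept_id=NULL, no match -> kept with NULL
Match against employees (self):
  - employee 1 (Aaron): manager_id=NULL -> NULL
  - employee 2 (Zoe): manager_id=1 -> Aaron
  - employee 3 (Bob): manager_id=1 -> Aaron
  - employee 4 (Eve): manager_id=3 -> Bob
  - employee 5 (Dana): manager_id=2 -> Zoe
  - employee 6 (Uma): manager_id=NULL -> NULL
  - employee 7 (Jack): manager_id=5 -> Dana
  - employee 8 (Mia): manager_id=7 -> Jack

SQL:
SELECT a.name, b.name AS department, c.name AS manager
FROM employees a
LEFT JOIN departments b ON a.dept_id = b.id
LEFT JOIN employees c ON a.manager_id = c.id

Result:
name  | department | manager
------+------------+--------
Aaron | Legal      | NULL   
Zoe   | NULL       | Aaron  
Bob   | Product    | Aaron  
Eve   | Sales      | Bob    
Dana  | Sales      | Zoe    
Uma   | Research   | NULL   
Jack  | Research   | Dana   
Mia   | NULL       | Jack   


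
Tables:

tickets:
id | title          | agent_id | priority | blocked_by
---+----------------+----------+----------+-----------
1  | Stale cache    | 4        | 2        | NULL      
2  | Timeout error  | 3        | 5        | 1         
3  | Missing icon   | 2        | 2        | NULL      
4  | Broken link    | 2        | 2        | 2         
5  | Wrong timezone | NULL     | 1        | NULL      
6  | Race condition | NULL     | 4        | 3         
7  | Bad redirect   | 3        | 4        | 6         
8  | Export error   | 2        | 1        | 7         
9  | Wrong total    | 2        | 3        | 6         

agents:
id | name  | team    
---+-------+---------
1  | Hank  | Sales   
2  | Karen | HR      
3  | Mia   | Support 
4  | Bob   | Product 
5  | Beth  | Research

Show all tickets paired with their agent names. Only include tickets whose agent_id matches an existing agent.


INNER JOIN keeps only tickets rows whose agent_id matches an id in agents. Walk through each ticket:
  - ticket 1 (Stale cache): agent_id=4 -> matches Bob
  - ticket 2 (Timeout error): agent_id=3 -> matches Mia
  - ticket 3 (Missing icon): agent_id=2 -> matches Karen
  - ticket 4 (Broken link): agent_id=2 -> matches Karen
  - ticket 5 (Wrong timezone): agent_id=NULL, no match -> dropped
  - ticket 6 (Race condition): agent_id=NULL, no match -> dropped
  - ticket 7 (Bad redirect): agent_id=3 -> matches Mia
  - ticket 8 (Export error): agent_id=2 -> matches Karen
  - ticket 9 (Wrong total): agent_id=2 -> matches Karen
So 2 of 9 rows are dropped.

SQL:
SELECT a.title, b.name AS agent
FROM tickets a
INNER JOIN agents b ON a.agent_id = b.id

Result:
title         | agent
--------------+------
Stale cache   | Bob  
Timeout error | Mia  
Missing icon  | Karen
Broken link   | Karen
Bad redirect  | Mia  
Export error  | Karen
Wrong total   | Karen


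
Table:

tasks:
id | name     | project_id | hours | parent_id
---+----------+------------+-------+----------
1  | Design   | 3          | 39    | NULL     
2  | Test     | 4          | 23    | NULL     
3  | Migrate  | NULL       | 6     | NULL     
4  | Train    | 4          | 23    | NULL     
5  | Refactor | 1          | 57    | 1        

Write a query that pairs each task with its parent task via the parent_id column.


This is a self-join: tasks is joined to a second copy of itself, matching each row's parent_id to another row's id. Use LEFT JOIN so rows with parent_id=NULL are kept.
  - task 1 (Design): parent_id=NULL -> NULL
  - task 2 (Test): parent_id=NULL -> NULL
  - task 3 (Migrate): parent_id=NULL -> NULL
  - task 4 (Train): parent_id=NULL -> NULL
  - task 5 (Refactor): parent_id=1 -> Design

SQL:
SELECT a.name AS item, b.name AS parent
FROM tasks a
LEFT JOIN tasks b ON a.parent_id = b.id

Result:
item     | parent
---------+-------
Design   | NULL  
Test     | NULL  
Migrate  | NULL  
Train    | NULL  
Refactor | Design


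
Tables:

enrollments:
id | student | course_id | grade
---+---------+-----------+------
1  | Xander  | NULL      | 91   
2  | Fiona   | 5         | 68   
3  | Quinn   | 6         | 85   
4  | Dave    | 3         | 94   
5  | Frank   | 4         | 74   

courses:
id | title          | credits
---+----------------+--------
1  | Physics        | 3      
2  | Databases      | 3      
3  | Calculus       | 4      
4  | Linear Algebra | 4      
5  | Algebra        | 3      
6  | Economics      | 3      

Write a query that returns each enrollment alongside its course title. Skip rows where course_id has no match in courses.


INNER JOIN keeps only enrollments rows whose course_id matches an id in courses. Walk through each enrollment:
  - enrollment 1 (Xander): course_id=NULL, no match -> dropped
  - enrollment 2 (Fiona): course_id=5 -> matches Algebra
  - enrollment 3 (Quinn): course_id=6 -> matches Economics
  - enrollment 4 (Dave): course_id=3 -> matches Calculus
  - enrollment 5 (Frank): course_id=4 -> matches Linear Algebra
So 1 of 5 rows is dropped.

SQL:
SELECT a.student, b.title AS course
FROM enrollments a
INNER JOIN courses b ON a.course_id = b.id

Result:
student | course        
--------+---------------
Fiona   | Algebra       
Quinn   | Economics     
Dave    | Calculus      
Frank   | Linear Algebra


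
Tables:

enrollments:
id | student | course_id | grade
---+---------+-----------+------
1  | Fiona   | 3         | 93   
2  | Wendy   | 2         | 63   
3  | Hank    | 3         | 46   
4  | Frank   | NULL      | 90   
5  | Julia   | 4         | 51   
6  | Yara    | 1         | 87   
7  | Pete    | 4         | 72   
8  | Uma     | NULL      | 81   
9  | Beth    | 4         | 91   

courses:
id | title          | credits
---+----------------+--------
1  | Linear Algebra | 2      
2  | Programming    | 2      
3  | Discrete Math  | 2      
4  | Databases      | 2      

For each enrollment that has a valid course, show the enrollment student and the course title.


INNER JOIN keeps only enrollments rows whose course_id matches an id in courses. Walk through each enrollment:
  - enrollment 1 (Fiona): course_id=3 -> matches Discrete Math
  - enrollment 2 (Wendy): course_id=2 -> matches Programming
  - enrollment 3 (Hank): course_id=3 -> matches Discrete Math
  - enrollment 4 (Frank): course_id=NULL, no match -> dropped
  - enrollment 5 (Julia): course_id=4 -> matches Databases
  - enrollment 6 (Yara): course_id=1 -> matches Linear Algebra
  - enrollment 7 (Pete): course_id=4 -> matches Databases
  - enrollment 8 (Uma): course_id=NULL, no match -> dropped
  - enrollment 9 (Beth): course_id=4 -> matches Databases
So 2 of 9 rows are dropped.

SQL:
SELECT a.student, b.title AS course
FROM enrollments a
INNER JOIN courses b ON a.course_id = b.id

Result:
student | course        
--------+---------------
Fiona   | Discrete Math 
Wendy   | Programming   
Hank    | Discrete Math 
Julia   | Databases     
Yara    | Linear Algebra
Pete    | Databases     
Beth    | Databases     


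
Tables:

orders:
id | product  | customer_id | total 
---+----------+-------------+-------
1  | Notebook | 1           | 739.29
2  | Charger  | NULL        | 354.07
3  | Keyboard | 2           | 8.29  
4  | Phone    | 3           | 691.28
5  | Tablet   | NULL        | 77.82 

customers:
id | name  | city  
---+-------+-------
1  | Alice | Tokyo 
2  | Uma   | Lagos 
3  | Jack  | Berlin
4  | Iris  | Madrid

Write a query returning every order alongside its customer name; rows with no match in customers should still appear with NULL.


LEFT JOIN keeps every row from orders (the left table); where customer_id has no match in customers, the customer columns become NULL. Walk through each order:
  - order 1 (Notebook): customer_id=1 -> matches Alice
  - order 2 (Charger): customer_id=NULL, no match -> kept with NULL
  - order 3 (Keyboard): customer_id=2 -> matches Uma
  - order 4 (Phone): customer_id=3 -> matches Jack
  - order 5 (Tablet): customer_id=NULL, no match -> kept with NULL
All 5 rows appear; 2 have NULL customer.

SQL:
SELECT a.product, b.name AS customer
FROM orders a
LEFT JOIN customers b ON a.customer_id = b.id

Result:
product  | customer
---------+---------
Notebook | Alice   
Charger  | NULL    
Keyboard | Uma     
Phone    | Jack    
Tablet   | NULL    


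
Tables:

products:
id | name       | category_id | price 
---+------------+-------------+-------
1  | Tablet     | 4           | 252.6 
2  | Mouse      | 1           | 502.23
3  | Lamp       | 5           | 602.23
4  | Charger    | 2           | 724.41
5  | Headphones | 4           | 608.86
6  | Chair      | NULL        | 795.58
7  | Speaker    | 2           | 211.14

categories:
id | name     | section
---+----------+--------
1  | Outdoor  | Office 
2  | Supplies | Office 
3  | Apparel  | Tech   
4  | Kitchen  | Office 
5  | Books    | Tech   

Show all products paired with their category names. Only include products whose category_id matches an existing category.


INNER JOIN keeps only products rows whose category_id matches an id in categories. Walk through each product:
  - product 1 (Tablet): category_id=4 -> matches Kitchen
  - product 2 (Mouse): category_id=1 -> matches Outdoor
  - product 3 (Lamp): category_id=5 -> matches Books
  - product 4 (Charger): category_id=2 -> matches Supplies
  - product 5 (Headphones): category_id=4 -> matches Kitchen
  - product 6 (Chair): category_id=NULL, no match -> dropped
  - product 7 (Speaker): category_id=2 -> matches Supplies
So 1 of 7 rows is dropped.

SQL:
SELECT a.name, b.name AS category
FROM products a
INNER JOIN categories b ON a.category_id = b.id

Result:
name       | category
-----------+---------
Tablet     | Kitchen 
Mouse      | Outdoor 
Lamp       | Books   
Charger    | Supplies
Headphones | Kitchen 
Speaker    | Supplies


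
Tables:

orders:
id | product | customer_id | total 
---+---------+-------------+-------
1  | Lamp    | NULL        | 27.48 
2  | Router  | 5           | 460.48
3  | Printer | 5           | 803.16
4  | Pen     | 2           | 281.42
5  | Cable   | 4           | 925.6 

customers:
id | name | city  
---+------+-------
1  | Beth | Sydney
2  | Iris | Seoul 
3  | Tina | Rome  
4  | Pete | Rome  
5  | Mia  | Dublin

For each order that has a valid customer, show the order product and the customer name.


INNER JOIN keeps only orders rows whose customer_id matches an id in customers. Walk through each order:
  - order 1 (Lamp): customer_id=NULL, no match -> dropped
  - order 2 (Router): customer_id=5 -> matches Mia
  - order 3 (Printer): customer_id=5 -> matches Mia
  - order 4 (Pen): customer_id=2 -> matches Iris
  - order 5 (Cable): customer_id=4 -> matches Pete
So 1 of 5 rows is dropped.

SQL:
SELECT a.product, b.name AS customer
FROM orders a
INNER JOIN customers b ON a.customer_id = b.id

Result:
product | customer
--------+---------
Router  | Mia     
Printer | Mia     
Pen     | Iris    
Cable   | Pete    


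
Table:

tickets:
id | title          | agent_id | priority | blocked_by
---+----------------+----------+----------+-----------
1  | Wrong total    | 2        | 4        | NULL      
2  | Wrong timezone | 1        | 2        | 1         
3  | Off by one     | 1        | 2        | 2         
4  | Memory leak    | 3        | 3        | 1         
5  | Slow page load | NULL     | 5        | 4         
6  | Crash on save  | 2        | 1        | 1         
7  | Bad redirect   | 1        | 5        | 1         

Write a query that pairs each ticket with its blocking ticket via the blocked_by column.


This is a self-join: tickets is joined to a second copy of itself, matching each row's blocked_by to another row's id. Use LEFT JOIN so rows with blocked_by=NULL are kept.
  - ticket 1 (Wrong total): blocked_by=NULL -> NULL
  - ticket 2 (Wrong timezone): blocked_by=1 -> Wrong total
  - ticket 3 (Off by one): blocked_by=2 -> Wrong timezone
  - ticket 4 (Memory leak): blocked_by=1 -> Wrong total
  - ticket 5 (Slow page load): blocked_by=4 -> Memory leak
  - ticket 6 (Crash on save): blocked_by=1 -> Wrong total
  - ticket 7 (Bad redirect): blocked_by=1 -> Wrong total

SQL:
SELECT a.title AS item, b.title AS blocked_by
FROM tickets a
LEFT JOIN tickets b ON a.blocked_by = b.id

Result:
item           | blocked_by    
---------------+---------------
Wrong total    | NULL          
Wrong timezone | Wrong total   
Off by one     | Wrong timezone
Memory leak    | Wrong total   
Slow page load | Memory leak   
Crash on save  | Wrong total   
Bad redirect   | Wrong total   


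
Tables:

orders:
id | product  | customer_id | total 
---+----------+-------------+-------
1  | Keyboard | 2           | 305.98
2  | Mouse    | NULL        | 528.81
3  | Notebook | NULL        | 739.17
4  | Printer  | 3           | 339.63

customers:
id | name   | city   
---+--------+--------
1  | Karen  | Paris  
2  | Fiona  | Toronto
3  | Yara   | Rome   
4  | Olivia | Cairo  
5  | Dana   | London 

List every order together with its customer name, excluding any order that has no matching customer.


INNER JOIN keeps only orders rows whose customer_id matches an id in customers. Walk through each order:
  - order 1 (Keyboard): customer_id=2 -> matches Fiona
  - order 2 (Mouse): customer_id=NULL, no match -> dropped
  - order 3 (Notebook): customer_id=NULL, no match -> dropped
  - order 4 (Printer): customer_id=3 -> matches Yara
So 2 of 4 rows are dropped.

SQL:
SELECT a.product, b.name AS customer
FROM orders a
INNER JOIN customers b ON a.customer_id = b.id

Result:
product  | customer
---------+---------
Keyboard | Fiona   
Printer  | Yara    


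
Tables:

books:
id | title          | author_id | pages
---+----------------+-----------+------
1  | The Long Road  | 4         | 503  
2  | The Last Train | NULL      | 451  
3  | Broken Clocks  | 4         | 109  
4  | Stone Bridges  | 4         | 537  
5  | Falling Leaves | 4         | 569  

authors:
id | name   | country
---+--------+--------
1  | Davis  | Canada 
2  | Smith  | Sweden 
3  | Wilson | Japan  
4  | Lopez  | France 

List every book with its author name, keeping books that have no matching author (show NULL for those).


LEFT JOIN keeps every row from books (the left table); where author_id has no match in authors, the author columns become NULL. Walk through each book:
  - book 1 (The Long Road): author_id=4 -> matches Lopez
  - book 2 (The Last Train): author_id=NULL, no match -> kept with NULL
  - book 3 (Broken Clocks): author_id=4 -> matches Lopez
  - book 4 (Stone Bridges): author_id=4 -> matches Lopez
  - book 5 (Falling Leaves): author_id=4 -> matches Lopez
All 5 rows appear; 1 has NULL author.

SQL:
SELECT a.title, b.name AS author
FROM books a
LEFT JOIN authors b ON a.author_id = b.id

Result:
title          | author
---------------+-------
The Long Road  | Lopez 
The Last Train | NULL  
Broken Clocks  | Lopez 
Stone Bridges  | Lopez 
Falling Leaves | Lopez 


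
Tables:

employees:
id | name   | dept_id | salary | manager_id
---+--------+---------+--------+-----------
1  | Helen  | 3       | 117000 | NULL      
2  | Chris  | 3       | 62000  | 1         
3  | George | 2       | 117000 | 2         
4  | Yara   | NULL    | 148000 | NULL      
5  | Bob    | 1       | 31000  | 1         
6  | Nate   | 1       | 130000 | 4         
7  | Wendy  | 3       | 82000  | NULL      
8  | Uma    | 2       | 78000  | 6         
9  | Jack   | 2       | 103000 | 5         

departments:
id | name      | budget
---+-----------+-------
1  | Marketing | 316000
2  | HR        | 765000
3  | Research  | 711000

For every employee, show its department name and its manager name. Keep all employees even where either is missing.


Two LEFT JOINs from the same base table employees: one to departments via dept_id, one to employees itself via manager_id. Both are LEFT so every employee is preserved.
Match against departments:
  - employee 1 (Helen): dept_id=3 -> matches Research
  - employee 2 (Chris): dept_id=3 -> matches Research
  - employee 3 (George): dept_id=2 -> matches HR
  - employee 4 (Yara): dept_id=NULL, no match -> kept with NULL
  - employee 5 (Bob): dept_id=1 -> matches Marketing
  - employee 6 (Nate): dept_id=1 -> matches Marketing
  - employee 7 (Wendy): dept_id=3 -> matches Research
  - employee 8 (Uma): dept_id=2 -> matches HR
  - employee 9 (Jack): dept_id=2 -> matches HR
Match against employees (self):
  - employee 1 (Helen): manager_id=NULL -> NULL
  - employee 2 (Chris): manager_id=1 -> Helen
  - employee 3 (George): manager_id=2 -> Chris
  - employee 4 (Yara): manager_id=NULL -> NULL
  - employee 5 (Bob): manager_id=1 -> Helen
  - employee 6 (Nate): manager_id=4 -> Yara
  - employee 7 (Wendy): manager_id=NULL -> NULL
  - employee 8 (Uma): manager_id=6 -> Nate
  - employee 9 (Jack): manager_id=5 -> Bob

SQL:
SELECT a.name, b.name AS department, c.name AS manager
FROM employees a
LEFT JOIN departments b ON a.dept_id = b.id
LEFT JOIN employees c ON a.manager_id = c.id

Result:
name   | department | manager
-------+------------+--------
Helen  | Research   | NULL   
Chris  | Research   | Helen  
George | HR         | Chris  
Yara   | NULL       | NULL   
Bob    | Marketing  | Helen  
Nate   | Marketing  | Yara   
Wendy  | Research   | NULL   
Uma    | HR         | Nate   
Jack   | HR         | Bob    


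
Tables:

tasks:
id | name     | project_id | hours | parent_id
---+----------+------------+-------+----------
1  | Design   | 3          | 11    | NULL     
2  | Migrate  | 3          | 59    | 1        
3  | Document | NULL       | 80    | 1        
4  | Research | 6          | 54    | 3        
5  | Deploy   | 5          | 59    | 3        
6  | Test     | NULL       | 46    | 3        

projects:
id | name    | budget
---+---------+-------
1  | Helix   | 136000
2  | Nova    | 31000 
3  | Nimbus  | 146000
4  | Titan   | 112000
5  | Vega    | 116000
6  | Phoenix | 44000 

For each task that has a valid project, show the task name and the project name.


INNER JOIN keeps only tasks rows whose project_id matches an id in projects. Walk through each task:
  - task 1 (Design): project_id=3 -> matches Nimbus
  - task 2 (Migrate): project_id=3 -> matches Nimbus
  - task 3 (Document): project_id=NULL, no match -> dropped
  - task 4 (Research): project_id=6 -> matches Phoenix
  - task 5 (Deploy): project_id=5 -> matches Vega
  - task 6 (Test): project_id=NULL, no match -> dropped
So 2 of 6 rows are dropped.

SQL:
SELECT a.name, b.name AS project
FROM tasks a
INNER JOIN projects b ON a.project_id = b.id

Result:
name     | project
---------+--------
Design   | Nimbus 
Migrate  | Nimbus 
Research | Phoenix
Deploy   | Vega   


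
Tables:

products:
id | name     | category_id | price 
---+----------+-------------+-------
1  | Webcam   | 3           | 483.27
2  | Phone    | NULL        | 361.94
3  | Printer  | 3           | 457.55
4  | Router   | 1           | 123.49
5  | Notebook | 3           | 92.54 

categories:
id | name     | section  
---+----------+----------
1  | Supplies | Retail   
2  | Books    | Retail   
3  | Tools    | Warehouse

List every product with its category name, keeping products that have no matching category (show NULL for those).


LEFT JOIN keeps every row from products (the left table); where category_id has no match in categories, the category columns become NULL. Walk through each product:
  - product 1 (Webcam): category_id=3 -> matches Tools
  - product 2 (Phone): category_id=NULL, no match -> kept with NULL
  - product 3 (Printer): category_id=3 -> matches Tools
  - product 4 (Router): category_id=1 -> matches Supplies
  - product 5 (Notebook): category_id=3 -> matches Tools
All 5 rows appear; 1 has NULL category.

SQL:
SELECT a.name, b.name AS category
FROM products a
LEFT JOIN categories b ON a.category_id = b.id

Result:
name     | category
---------+---------
Webcam   | Tools   
Phone    | NULL    
Printer  | Tools   
Router   | Supplies
Notebook | Tools   


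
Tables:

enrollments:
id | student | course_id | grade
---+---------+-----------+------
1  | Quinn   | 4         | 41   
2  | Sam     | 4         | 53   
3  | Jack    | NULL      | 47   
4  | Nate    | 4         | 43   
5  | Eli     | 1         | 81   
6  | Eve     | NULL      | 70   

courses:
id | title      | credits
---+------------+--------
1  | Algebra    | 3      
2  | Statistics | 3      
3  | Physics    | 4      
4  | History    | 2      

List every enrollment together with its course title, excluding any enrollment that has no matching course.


INNER JOIN keeps only enrollments rows whose course_id matches an id in courses. Walk through each enrollment:
  - enrollment 1 (Quinn): course_id=4 -> matches History
  - enrollment 2 (Sam): course_id=4 -> matches History
  - enrollment 3 (Jack): course_id=NULL, no match -> dropped
  - enrollment 4 (Nate): course_id=4 -> matches History
  - enrollment 5 (Eli): course_id=1 -> matches Algebra
  - enrollment 6 (Eve): course_id=NULL, no match -> dropped
So 2 of 6 rows are dropped.

SQL:
SELECT a.student, b.title AS course
FROM enrollments a
INNER JOIN courses b ON a.course_id = b.id

Result:
student | course 
--------+--------
Quinn   | History
Sam     | History
Nate    | History
Eli     | Algebra


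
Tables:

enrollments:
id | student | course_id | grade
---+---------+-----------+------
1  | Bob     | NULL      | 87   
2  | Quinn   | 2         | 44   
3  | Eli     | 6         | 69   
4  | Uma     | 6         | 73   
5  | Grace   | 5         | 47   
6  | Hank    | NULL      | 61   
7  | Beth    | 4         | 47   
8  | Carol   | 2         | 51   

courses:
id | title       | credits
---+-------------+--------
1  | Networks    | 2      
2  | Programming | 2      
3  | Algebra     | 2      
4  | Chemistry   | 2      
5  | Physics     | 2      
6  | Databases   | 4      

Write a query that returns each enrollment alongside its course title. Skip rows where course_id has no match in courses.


INNER JOIN keeps only enrollments rows whose course_id matches an id in courses. Walk through each enrollment:
  - enrollment 1 (Bob): course_id=NULL, no match -> dropped
  - enrollment 2 (Quinn): course_id=2 -> matches Programming
  - enrollment 3 (Eli): course_id=6 -> matches Databases
  - enrollment 4 (Uma): course_id=6 -> matches Databases
  - enrollment 5 (Grace): course_id=5 -> matches Physics
  - enrollment 6 (Hank): course_id=NULL, no match -> dropped
  - enrollment 7 (Beth): course_id=4 -> matches Chemistry
  - enrollment 8 (Carol): course_id=2 -> matches Programming
So 2 of 8 rows are dropped.

SQL:
SELECT a.student, b.title AS course
FROM enrollments a
INNER JOIN courses b ON a.course_id = b.id

Result:
student | course     
--------+------------
Quinn   | Programming
Eli     | Databases  
Uma     | Databases  
Grace   | Physics    
Beth    | Chemistry  
Carol   | Programming


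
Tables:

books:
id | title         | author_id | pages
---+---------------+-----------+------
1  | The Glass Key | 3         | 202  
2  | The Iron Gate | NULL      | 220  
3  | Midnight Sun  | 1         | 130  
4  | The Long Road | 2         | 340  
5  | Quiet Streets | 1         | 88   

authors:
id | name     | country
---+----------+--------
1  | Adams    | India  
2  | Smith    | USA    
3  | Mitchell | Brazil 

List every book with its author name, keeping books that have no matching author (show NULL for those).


LEFT JOIN keeps every row from books (the left table); where author_id has no match in authors, the author columns become NULL. Walk through each book:
  - book 1 (The Glass Key): author_id=3 -> matches Mitchell
  - book 2 (The Iron Gate): author_id=NULL, no match -> kept with NULL
  - book 3 (Midnight Sun): author_id=1 -> matches Adams
  - book 4 (The Long Road): author_id=2 -> matches Smith
  - book 5 (Quiet Streets): author_id=1 -> matches Adams
All 5 rows appear; 1 has NULL author.

SQL:
SELECT a.title, b.name AS author
FROM books a
LEFT JOIN authors b ON a.author_id = b.id

Result:
title         | author  
--------------+---------
The Glass Key | Mitchell
The Iron Gate | NULL    
Midnight Sun  | Adams   
The Long Road | Smith   
Quiet Streets | Adams   


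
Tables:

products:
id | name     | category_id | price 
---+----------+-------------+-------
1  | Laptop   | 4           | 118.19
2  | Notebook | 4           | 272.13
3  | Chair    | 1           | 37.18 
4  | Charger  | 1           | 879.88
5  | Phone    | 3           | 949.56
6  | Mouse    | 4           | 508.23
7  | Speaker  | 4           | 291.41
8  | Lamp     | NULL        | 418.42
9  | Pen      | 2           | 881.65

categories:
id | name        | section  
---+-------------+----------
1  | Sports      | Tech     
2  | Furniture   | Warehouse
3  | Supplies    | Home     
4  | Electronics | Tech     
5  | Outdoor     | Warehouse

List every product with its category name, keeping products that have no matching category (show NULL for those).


LEFT JOIN keeps every row from products (the left table); where category_id has no match in categories, the category columns become NULL. Walk through each product:
  - product 1 (Laptop): category_id=4 -> matches Electronics
  - product 2 (Notebook): category_id=4 -> matches Electronics
  - product 3 (Chair): category_id=1 -> matches Sports
  - product 4 (Charger): category_id=1 -> matches Sports
  - product 5 (Phone): category_id=3 -> matches Supplies
  - product 6 (Mouse): category_id=4 -> matches Electronics
  - product 7 (Speaker): category_id=4 -> matches Electronics
  - product 8 (Lamp): category_id=NULL, no match -> kept with NULL
  - product 9 (Pen): category_id=2 -> matches Furniture
All 9 rows appear; 1 has NULL category.

SQL:
SELECT a.name, b.name AS category
FROM products a
LEFT JOIN categories b ON a.category_id = b.id

Result:
name     | category   
---------+------------
Laptop   | Electronics
Notebook | Electronics
Chair    | Sports     
Charger  | Sports     
Phone    | Supplies   
Mouse    | Electronics
Speaker  | Electronics
Lamp     | NULL       
Pen      | Furniture  
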